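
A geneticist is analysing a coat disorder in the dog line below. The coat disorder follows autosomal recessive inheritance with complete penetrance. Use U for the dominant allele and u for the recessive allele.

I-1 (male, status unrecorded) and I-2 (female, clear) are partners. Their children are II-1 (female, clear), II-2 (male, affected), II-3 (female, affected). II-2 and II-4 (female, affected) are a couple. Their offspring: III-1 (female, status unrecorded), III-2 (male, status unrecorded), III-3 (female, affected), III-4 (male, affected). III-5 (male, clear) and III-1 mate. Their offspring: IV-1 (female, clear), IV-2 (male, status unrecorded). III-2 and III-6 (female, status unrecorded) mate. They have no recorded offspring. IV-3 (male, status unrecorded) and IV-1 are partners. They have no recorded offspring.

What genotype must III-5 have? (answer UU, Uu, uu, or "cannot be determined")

cannot be determined

III-5's phenotype allows UU or Uu, and no parent or child forces a single allele at both positions; consistent genotype assignments exist with III-5 as UU or Uu.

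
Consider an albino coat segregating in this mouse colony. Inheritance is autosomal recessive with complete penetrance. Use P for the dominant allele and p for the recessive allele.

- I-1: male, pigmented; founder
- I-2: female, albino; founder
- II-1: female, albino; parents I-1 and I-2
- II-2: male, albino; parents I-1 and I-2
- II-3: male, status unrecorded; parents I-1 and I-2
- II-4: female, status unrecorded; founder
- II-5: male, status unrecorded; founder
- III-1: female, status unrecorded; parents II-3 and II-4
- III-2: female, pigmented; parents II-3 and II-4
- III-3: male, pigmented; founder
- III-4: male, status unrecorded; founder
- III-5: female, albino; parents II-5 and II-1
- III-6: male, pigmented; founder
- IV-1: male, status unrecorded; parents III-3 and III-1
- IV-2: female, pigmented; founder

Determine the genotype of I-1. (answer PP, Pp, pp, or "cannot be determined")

From phenotype alone, I-1 is PP or Pp.
I-1 is pigmented so carries P and passed p to II-1 (pp), so I-1 is Pp.

Pp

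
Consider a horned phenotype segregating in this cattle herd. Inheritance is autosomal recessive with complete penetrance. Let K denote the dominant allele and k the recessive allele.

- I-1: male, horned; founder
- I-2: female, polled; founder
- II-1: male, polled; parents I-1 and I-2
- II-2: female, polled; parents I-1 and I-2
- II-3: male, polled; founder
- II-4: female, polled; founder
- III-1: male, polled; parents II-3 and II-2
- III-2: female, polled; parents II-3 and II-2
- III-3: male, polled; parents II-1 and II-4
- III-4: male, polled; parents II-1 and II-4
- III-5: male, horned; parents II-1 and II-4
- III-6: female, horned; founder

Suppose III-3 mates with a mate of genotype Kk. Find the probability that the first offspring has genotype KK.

II-1 is polled so carries K and received k from I-1 (kk), so II-1 is Kk.
II-4 is polled so carries K and passed k to III-5 (kk), so II-4 is Kk.
III-3 is a polled offspring of II-1 (Kk) × II-4 (Kk), whose cross gives 1/4 KK : 1/2 Kk : 1/4 kk; conditioning on being polled, III-3 is KK with probability 1/3, Kk with probability 2/3.
Summing over parental genotype combinations, P(offspring has genotype KK) = 1/3·1/2 + 2/3·1/4 = 1/3.

1/3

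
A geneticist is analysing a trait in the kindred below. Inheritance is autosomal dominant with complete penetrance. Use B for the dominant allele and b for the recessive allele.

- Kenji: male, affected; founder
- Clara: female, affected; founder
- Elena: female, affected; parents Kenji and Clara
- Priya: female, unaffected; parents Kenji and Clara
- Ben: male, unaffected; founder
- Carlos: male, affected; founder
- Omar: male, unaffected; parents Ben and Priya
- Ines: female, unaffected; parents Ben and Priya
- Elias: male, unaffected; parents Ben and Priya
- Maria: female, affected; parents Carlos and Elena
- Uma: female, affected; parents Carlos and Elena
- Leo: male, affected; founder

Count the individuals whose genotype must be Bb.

Obligate heterozygotes: Kenji is affected so carries B and passed b to Priya (bb), so Kenji is Bb; Clara is affected so carries B and passed b to Priya (bb), so Clara is Bb.
Every other individual is either homozygous by phenotype or has at least one consistent homozygous assignment, so the count is 2.

2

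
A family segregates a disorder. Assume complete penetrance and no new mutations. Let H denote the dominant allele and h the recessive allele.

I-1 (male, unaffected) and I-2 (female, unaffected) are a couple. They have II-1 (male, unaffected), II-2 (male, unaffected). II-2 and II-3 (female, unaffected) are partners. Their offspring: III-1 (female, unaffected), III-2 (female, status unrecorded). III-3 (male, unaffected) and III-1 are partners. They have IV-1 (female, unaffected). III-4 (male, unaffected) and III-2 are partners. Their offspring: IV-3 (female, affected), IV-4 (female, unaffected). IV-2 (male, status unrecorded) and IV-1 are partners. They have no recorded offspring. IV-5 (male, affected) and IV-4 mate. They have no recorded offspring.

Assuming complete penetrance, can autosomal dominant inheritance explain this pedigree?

No

No assignment of genotypes under autosomal dominant satisfies every parent–offspring relationship, so the pedigree is inconsistent.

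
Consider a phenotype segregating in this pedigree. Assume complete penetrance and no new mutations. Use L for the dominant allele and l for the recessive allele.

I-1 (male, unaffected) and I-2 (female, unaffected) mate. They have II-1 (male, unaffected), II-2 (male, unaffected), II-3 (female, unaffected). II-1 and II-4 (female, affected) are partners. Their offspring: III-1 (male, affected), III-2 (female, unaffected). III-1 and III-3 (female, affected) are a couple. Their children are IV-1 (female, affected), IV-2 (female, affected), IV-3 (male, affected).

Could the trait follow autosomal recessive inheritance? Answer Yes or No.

Yes

A consistent assignment under autosomal recessive exists: I-1 LL, I-2 Ll, II-1 Ll, II-2 LL, II-3 LL, II-4 ll, III-1 ll, III-2 Ll, III-3 ll, IV-1 ll, IV-2 ll, IV-3 ll.
In this assignment every recorded phenotype matches its genotype and every non-founder's genotype is obtainable from its parents' genotypes, so the pedigree is consistent.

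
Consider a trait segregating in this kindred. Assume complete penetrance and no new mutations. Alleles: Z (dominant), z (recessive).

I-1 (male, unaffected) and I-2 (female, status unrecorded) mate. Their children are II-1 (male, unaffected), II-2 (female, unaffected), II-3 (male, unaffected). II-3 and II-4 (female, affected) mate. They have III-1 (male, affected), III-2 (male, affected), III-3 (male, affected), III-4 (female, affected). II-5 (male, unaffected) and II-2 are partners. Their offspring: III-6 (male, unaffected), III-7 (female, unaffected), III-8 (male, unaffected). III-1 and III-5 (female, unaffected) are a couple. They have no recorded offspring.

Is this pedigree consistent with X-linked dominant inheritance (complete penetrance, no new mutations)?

Yes

A consistent assignment under X-linked dominant exists: I-1 X^z Y, I-2 X^Z X^z, II-1 X^z Y, II-2 X^z X^z, II-3 X^z Y, II-4 X^Z X^Z, II-5 X^z Y, III-1 X^Z Y, III-2 X^Z Y, III-3 X^Z Y, III-4 X^Z X^z, III-5 X^z X^z, III-6 X^z Y, III-7 X^z X^z, III-8 X^z Y.
In this assignment every recorded phenotype matches its genotype and every non-founder's genotype is obtainable from its parents' genotypes, so the pedigree is consistent.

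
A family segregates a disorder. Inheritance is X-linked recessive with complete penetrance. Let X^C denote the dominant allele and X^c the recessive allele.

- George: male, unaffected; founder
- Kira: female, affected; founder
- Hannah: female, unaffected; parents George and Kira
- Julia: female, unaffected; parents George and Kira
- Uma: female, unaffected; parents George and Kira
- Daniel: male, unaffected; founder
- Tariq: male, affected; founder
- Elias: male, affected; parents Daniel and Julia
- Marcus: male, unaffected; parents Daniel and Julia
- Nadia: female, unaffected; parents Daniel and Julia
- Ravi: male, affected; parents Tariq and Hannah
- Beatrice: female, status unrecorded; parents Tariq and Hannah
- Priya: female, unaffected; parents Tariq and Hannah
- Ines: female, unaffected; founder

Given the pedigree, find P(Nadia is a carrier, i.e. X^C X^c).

Daniel is unaffected, so Daniel is X^C Y.
Julia is unaffected so carries C and received c from Kira (X^c X^c), so Julia is X^C X^c.
Their cross gives offspring ratios 1/2 X^C X^C : 1/2 X^C X^c. Conditioning on Nadia being unaffected, P(X^C X^c) = 1/2 / 1 = 1/2.

1/2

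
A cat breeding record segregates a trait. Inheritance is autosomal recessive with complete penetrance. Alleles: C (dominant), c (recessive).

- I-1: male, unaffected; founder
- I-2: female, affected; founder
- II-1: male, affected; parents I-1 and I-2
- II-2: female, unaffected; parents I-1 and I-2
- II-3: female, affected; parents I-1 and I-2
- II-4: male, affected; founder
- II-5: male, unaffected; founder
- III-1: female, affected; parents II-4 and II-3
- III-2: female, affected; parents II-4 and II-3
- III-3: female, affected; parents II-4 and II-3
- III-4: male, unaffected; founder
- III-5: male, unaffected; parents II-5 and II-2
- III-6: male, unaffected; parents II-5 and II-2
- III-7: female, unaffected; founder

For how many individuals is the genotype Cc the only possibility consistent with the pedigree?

2

Obligate heterozygotes: I-1 is unaffected so carries C and passed c to II-1 (cc), so I-1 is Cc; II-2 is unaffected so carries C and received c from I-2 (cc), so II-2 is Cc.
Every other individual is either homozygous by phenotype or has at least one consistent homozygous assignment, so the count is 2.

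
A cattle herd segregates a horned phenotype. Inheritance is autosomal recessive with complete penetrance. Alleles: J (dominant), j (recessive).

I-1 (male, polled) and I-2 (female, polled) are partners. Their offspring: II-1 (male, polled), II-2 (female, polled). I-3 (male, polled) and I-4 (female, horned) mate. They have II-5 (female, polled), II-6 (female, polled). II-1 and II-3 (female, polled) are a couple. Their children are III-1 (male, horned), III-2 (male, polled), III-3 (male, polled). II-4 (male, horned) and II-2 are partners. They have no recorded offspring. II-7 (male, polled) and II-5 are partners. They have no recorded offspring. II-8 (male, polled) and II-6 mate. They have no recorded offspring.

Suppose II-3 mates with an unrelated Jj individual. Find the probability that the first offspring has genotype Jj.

II-3 is polled so carries J and passed j to III-1 (jj), so II-3 is Jj.
The cross gives 1/4 JJ : 1/2 Jj : 1/4 jj, so P(offspring has genotype Jj) = 1/2.

1/2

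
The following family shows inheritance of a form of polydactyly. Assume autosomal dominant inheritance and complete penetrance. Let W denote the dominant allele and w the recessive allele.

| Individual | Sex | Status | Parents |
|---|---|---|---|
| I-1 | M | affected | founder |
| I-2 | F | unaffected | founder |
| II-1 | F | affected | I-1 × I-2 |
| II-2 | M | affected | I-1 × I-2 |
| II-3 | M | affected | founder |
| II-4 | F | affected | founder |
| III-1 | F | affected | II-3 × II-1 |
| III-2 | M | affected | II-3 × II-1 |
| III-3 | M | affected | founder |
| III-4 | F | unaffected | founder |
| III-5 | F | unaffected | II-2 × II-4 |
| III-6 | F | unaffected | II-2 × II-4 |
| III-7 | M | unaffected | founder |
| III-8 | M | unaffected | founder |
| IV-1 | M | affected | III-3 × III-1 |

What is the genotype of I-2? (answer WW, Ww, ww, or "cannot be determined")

I-2 is unaffected, so I-2 is ww.

ww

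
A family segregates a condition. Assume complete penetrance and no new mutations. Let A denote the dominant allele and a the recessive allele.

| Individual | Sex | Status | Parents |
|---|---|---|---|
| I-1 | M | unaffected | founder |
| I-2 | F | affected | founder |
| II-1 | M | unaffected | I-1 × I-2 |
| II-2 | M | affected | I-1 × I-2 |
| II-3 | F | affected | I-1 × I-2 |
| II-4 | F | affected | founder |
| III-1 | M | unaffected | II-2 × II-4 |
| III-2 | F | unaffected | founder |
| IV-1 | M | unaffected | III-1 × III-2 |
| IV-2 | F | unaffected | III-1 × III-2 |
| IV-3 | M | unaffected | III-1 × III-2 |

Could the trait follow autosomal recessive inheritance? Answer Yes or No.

No

Under autosomal recessive, III-1 (unaffected, male) cannot arise from II-2 (affected) × II-4 (affected).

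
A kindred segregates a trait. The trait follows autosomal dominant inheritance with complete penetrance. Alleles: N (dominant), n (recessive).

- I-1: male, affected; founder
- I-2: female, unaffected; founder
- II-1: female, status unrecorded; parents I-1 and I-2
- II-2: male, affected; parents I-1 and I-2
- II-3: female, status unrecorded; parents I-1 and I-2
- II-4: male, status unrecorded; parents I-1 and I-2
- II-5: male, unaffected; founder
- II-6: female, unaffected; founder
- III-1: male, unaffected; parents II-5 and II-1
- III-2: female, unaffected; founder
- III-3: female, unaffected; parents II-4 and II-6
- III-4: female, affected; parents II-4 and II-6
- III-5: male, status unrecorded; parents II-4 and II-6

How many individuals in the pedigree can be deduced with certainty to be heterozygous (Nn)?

Obligate heterozygotes: II-2 is affected so carries N and received n from I-2 (nn), so II-2 is Nn; II-4 passed N to III-4 (Nn, whose n came from II-6) and received n from I-2 (nn), so II-4 is Nn; III-4 is affected so carries N and received n from II-6 (nn), so III-4 is Nn.
Every other individual is either homozygous by phenotype or has at least one consistent homozygous assignment, so the count is 3.

3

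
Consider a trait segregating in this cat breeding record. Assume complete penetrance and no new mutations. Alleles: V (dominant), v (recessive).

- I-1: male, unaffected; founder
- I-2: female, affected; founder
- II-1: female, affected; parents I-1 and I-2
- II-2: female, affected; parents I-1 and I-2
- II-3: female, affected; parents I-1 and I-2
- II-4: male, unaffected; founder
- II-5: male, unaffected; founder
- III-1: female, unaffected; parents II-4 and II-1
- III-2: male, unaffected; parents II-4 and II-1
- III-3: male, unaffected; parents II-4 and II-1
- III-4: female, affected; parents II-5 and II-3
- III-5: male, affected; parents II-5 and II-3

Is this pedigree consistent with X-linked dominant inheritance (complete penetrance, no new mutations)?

A consistent assignment under X-linked dominant exists: I-1 X^v Y, I-2 X^V X^V, II-1 X^V X^v, II-2 X^V X^v, II-3 X^V X^v, II-4 X^v Y, II-5 X^v Y, III-1 X^v X^v, III-2 X^v Y, III-3 X^v Y, III-4 X^V X^v, III-5 X^V Y.
In this assignment every recorded phenotype matches its genotype and every non-founder's genotype is obtainable from its parents' genotypes, so the pedigree is consistent.

Yes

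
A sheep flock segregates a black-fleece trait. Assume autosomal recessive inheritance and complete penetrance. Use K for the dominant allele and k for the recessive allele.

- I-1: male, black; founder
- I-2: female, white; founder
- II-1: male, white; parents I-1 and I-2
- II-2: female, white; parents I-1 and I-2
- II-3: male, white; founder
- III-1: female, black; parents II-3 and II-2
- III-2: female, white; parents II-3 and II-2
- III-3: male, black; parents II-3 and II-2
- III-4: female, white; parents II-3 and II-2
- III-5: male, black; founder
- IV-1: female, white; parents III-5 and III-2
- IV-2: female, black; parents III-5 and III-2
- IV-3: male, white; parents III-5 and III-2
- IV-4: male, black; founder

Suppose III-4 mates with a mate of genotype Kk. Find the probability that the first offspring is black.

1/6

II-3 is white so carries K and passed k to III-1 (kk), so II-3 is Kk.
II-2 is white so carries K and received k from I-1 (kk), so II-2 is Kk.
III-4 is a white offspring of II-3 (Kk) × II-2 (Kk), whose cross gives 1/4 KK : 1/2 Kk : 1/4 kk; conditioning on being white, III-4 is KK with probability 1/3, Kk with probability 2/3.
Summing over parental genotype combinations, P(offspring is black) = 2/3·1/4 = 1/6.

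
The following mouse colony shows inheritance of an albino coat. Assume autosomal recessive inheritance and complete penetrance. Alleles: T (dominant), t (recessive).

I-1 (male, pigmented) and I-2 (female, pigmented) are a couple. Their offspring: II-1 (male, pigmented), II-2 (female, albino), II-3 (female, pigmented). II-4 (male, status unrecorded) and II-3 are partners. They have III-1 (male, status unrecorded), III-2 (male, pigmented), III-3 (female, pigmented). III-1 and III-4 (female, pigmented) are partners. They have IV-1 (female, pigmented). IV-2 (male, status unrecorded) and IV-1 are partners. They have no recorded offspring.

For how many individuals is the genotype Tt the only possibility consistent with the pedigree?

Obligate heterozygotes: I-1 is pigmented so carries T and passed t to II-2 (tt), so I-1 is Tt; I-2 is pigmented so carries T and passed t to II-2 (tt), so I-2 is Tt.
Every other individual is either homozygous by phenotype or has at least one consistent homozygous assignment, so the count is 2.

2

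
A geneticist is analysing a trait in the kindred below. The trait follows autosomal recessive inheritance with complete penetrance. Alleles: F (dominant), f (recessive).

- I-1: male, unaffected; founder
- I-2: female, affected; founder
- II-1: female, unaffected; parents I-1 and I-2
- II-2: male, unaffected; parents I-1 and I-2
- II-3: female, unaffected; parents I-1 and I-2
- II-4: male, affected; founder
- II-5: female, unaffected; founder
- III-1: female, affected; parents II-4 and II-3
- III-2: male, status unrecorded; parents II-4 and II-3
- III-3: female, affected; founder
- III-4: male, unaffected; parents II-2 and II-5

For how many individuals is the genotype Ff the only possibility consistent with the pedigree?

Obligate heterozygotes: II-1 is unaffected so carries F and received f from I-2 (ff), so II-1 is Ff; II-2 is unaffected so carries F and received f from I-2 (ff), so II-2 is Ff; II-3 is unaffected so carries F and received f from I-2 (ff), so II-3 is Ff.
Every other individual is either homozygous by phenotype or has at least one consistent homozygous assignment, so the count is 3.

3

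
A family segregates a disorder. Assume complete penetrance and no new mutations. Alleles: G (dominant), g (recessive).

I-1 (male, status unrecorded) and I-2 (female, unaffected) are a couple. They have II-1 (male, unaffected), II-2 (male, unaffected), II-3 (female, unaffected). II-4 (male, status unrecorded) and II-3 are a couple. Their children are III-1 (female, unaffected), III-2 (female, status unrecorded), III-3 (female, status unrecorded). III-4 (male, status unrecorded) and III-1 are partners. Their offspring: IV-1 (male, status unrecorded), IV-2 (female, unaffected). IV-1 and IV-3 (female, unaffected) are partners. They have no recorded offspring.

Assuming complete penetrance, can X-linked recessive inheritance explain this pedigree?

A consistent assignment under X-linked recessive exists: I-1 X^G Y, I-2 X^G X^G, II-1 X^G Y, II-2 X^G Y, II-3 X^G X^G, II-4 X^G Y, III-1 X^G X^G, III-2 X^G X^G, III-3 X^G X^G, III-4 X^G Y, IV-1 X^G Y, IV-2 X^G X^G, IV-3 X^G X^G.
In this assignment every recorded phenotype matches its genotype and every non-founder's genotype is obtainable from its parents' genotypes, so the pedigree is consistent.

Yes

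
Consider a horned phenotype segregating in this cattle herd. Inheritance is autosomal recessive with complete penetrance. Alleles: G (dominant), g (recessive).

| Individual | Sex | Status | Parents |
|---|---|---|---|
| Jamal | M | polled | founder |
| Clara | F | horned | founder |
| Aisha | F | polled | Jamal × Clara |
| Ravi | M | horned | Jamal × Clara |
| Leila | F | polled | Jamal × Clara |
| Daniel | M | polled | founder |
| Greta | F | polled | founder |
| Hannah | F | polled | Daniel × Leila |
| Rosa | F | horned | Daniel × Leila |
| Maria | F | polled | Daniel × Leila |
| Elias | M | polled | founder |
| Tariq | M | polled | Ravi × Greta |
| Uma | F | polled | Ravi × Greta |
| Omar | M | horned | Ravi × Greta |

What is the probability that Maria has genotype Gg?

2/3

Daniel is polled so carries G and passed g to Rosa (gg), so Daniel is Gg.
Leila is polled so carries G and received g from Clara (gg), so Leila is Gg.
Their cross gives offspring ratios 1/4 GG : 1/2 Gg : 1/4 gg. Conditioning on Maria being polled, P(Gg) = 1/2 / 3/4 = 2/3.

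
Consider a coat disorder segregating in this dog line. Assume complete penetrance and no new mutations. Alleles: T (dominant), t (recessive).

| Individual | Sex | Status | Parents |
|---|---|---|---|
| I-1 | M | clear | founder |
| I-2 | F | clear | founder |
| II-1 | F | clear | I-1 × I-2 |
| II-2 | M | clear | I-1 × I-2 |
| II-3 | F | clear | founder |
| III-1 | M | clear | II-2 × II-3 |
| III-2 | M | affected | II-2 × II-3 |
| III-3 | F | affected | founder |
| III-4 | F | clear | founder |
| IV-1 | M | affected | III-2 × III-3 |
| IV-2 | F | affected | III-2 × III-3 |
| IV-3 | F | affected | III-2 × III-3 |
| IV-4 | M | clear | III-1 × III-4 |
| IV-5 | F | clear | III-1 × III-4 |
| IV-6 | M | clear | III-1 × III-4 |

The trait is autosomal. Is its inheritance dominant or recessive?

recessive

II-2 and II-3 are both clear yet have an affected child III-2. Under dominance, an affected child requires at least one affected parent, so the trait cannot be dominant.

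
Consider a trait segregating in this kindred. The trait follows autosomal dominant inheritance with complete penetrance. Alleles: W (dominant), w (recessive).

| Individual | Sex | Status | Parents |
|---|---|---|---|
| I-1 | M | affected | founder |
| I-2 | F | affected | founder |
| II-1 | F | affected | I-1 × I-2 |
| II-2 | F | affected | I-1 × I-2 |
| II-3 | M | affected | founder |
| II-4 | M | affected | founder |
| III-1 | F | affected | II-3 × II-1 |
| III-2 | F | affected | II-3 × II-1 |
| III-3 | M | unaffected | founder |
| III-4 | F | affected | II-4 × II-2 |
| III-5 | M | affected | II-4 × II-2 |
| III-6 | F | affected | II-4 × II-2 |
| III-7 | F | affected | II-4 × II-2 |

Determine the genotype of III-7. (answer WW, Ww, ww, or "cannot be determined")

III-7's phenotype allows WW or Ww, and no parent or child forces a single allele at both positions; consistent genotype assignments exist with III-7 as WW or Ww.

cannot be determined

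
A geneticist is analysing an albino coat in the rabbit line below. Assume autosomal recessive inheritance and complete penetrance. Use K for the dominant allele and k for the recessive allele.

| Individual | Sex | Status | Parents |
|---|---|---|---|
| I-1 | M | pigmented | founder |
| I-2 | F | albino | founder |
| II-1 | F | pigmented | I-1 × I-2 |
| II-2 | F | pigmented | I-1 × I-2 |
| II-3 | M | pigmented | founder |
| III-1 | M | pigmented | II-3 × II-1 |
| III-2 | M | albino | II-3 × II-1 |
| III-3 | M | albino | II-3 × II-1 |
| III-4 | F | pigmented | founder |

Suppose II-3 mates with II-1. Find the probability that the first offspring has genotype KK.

1/4

II-3 is pigmented so carries K and passed k to III-2 (kk), so II-3 is Kk.
II-1 is pigmented so carries K and received k from I-2 (kk), so II-1 is Kk.
The cross gives 1/4 KK : 1/2 Kk : 1/4 kk, so P(offspring has genotype KK) = 1/4.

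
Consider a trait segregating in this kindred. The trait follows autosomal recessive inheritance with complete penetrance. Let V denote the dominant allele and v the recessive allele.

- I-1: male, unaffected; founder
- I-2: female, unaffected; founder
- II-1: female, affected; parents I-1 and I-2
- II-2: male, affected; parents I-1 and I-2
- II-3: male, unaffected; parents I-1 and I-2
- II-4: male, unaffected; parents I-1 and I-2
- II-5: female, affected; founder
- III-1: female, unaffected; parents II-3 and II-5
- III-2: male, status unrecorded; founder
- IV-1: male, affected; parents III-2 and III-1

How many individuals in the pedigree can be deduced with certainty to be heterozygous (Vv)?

Obligate heterozygotes: I-1 is unaffected so carries V and passed v to II-1 (vv), so I-1 is Vv; I-2 is unaffected so carries V and passed v to II-1 (vv), so I-2 is Vv; III-1 is unaffected so carries V and received v from II-5 (vv), so III-1 is Vv.
Every other individual is either homozygous by phenotype or has at least one consistent homozygous assignment, so the count is 3.

3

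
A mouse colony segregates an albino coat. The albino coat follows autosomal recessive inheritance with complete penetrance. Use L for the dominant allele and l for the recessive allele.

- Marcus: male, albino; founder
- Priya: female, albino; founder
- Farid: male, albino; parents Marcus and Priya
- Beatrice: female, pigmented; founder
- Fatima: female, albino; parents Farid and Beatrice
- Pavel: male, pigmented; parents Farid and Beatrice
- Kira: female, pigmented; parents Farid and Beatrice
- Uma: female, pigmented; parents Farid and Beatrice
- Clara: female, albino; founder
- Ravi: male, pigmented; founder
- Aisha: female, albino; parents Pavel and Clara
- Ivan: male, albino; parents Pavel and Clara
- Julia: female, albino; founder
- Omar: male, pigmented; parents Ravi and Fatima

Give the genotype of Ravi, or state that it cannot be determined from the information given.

cannot be determined

Ravi's phenotype allows LL or Ll, and no parent or child forces a single allele at both positions; consistent genotype assignments exist with Ravi as LL or Ll.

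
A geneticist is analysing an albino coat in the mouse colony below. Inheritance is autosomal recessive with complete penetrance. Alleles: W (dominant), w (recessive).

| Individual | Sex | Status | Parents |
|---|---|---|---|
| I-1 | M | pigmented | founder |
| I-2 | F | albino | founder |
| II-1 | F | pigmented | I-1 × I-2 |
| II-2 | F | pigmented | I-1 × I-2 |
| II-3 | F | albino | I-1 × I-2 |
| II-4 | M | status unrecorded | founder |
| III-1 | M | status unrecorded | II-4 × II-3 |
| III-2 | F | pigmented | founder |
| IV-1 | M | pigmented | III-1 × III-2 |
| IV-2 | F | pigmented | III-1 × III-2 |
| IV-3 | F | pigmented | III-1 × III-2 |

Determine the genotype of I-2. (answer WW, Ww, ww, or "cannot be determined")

ww

I-2 is albino, so I-2 is ww.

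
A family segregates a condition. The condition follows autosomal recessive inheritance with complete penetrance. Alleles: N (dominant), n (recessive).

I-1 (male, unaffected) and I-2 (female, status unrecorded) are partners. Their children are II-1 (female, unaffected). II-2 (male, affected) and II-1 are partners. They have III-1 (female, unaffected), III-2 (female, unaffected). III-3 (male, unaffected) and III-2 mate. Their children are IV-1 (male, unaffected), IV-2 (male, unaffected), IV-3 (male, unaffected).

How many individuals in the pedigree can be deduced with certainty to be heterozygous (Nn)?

2

Obligate heterozygotes: III-1 is unaffected so carries N and received n from II-2 (nn), so III-1 is Nn; III-2 is unaffected so carries N and received n from II-2 (nn), so III-2 is Nn.
Every other individual is either homozygous by phenotype or has at least one consistent homozygous assignment, so the count is 2.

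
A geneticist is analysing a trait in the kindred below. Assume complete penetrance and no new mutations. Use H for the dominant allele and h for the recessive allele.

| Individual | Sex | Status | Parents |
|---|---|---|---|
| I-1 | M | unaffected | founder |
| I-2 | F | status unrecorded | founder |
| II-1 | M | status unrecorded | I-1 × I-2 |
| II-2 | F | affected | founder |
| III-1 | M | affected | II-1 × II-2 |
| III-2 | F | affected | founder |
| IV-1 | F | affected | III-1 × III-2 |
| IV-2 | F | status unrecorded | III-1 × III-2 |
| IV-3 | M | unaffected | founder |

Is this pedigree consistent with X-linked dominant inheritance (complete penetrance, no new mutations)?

A consistent assignment under X-linked dominant exists: I-1 X^h Y, I-2 X^H X^H, II-1 X^H Y, II-2 X^H X^H, III-1 X^H Y, III-2 X^H X^H, IV-1 X^H X^H, IV-2 X^H X^H, IV-3 X^h Y.
In this assignment every recorded phenotype matches its genotype and every non-founder's genotype is obtainable from its parents' genotypes, so the pedigree is consistent.

Yes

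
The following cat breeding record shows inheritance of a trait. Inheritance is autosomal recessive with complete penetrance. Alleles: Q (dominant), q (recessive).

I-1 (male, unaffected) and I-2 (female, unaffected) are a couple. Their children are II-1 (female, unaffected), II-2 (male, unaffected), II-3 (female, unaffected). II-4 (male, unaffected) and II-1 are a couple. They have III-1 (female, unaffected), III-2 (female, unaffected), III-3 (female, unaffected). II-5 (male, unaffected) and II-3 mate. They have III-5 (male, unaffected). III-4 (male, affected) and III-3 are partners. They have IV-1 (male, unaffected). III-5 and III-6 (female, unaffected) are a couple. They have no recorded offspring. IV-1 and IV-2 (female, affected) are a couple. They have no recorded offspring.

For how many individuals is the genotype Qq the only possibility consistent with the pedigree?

1

Obligate heterozygotes: IV-1 is unaffected so carries Q and received q from III-4 (qq), so IV-1 is Qq.
Every other individual is either homozygous by phenotype or has at least one consistent homozygous assignment, so the count is 1.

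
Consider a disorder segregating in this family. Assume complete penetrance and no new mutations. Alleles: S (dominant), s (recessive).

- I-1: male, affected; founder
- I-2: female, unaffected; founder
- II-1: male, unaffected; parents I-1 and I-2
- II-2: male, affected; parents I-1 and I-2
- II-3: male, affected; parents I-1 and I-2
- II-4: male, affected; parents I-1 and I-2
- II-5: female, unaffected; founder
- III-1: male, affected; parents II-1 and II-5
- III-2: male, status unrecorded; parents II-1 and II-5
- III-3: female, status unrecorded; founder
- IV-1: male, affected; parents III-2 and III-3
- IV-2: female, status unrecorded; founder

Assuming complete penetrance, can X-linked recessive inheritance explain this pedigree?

A consistent assignment under X-linked recessive exists: I-1 X^s Y, I-2 X^S X^s, II-1 X^S Y, II-2 X^s Y, II-3 X^s Y, II-4 X^s Y, II-5 X^S X^s, III-1 X^s Y, III-2 X^S Y, III-3 X^S X^s, IV-1 X^s Y, IV-2 X^S X^S.
In this assignment every recorded phenotype matches its genotype and every non-founder's genotype is obtainable from its parents' genotypes, so the pedigree is consistent.

Yes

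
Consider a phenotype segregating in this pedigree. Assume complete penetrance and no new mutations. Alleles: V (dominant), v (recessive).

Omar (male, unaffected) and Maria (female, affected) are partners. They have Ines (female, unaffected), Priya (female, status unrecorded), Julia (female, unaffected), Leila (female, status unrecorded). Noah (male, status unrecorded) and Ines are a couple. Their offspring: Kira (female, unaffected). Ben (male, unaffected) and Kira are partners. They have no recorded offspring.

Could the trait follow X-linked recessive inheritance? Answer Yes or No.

A consistent assignment under X-linked recessive exists: Omar X^V Y, Maria X^v X^v, Ines X^V X^v, Priya X^V X^v, Julia X^V X^v, Leila X^V X^v, Noah X^V Y, Kira X^V X^V, Ben X^V Y.
In this assignment every recorded phenotype matches its genotype and every non-founder's genotype is obtainable from its parents' genotypes, so the pedigree is consistent.

Yes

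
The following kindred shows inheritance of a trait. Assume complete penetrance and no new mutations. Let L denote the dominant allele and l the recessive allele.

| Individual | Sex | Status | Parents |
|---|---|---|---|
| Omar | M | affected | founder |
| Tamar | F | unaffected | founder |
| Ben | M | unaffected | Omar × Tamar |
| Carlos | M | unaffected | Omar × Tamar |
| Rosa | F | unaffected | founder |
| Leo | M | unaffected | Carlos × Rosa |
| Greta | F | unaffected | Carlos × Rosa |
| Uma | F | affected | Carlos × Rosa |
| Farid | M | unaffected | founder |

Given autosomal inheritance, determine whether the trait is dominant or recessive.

recessive

Carlos and Rosa are both unaffected yet have an affected child Uma. Under dominance, an affected child requires at least one affected parent, so the trait cannot be dominant.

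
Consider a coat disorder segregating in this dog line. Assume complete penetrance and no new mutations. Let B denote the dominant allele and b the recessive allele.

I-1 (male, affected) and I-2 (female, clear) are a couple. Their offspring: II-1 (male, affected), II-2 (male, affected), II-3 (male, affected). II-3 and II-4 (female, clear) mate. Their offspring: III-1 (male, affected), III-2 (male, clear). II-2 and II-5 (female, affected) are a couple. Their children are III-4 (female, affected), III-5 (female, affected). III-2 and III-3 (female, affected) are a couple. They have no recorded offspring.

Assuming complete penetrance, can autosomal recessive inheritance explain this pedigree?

A consistent assignment under autosomal recessive exists: I-1 bb, I-2 Bb, II-1 bb, II-2 bb, II-3 bb, II-4 Bb, II-5 bb, III-1 bb, III-2 Bb, III-3 bb, III-4 bb, III-5 bb.
In this assignment every recorded phenotype matches its genotype and every non-founder's genotype is obtainable from its parents' genotypes, so the pedigree is consistent.

Yes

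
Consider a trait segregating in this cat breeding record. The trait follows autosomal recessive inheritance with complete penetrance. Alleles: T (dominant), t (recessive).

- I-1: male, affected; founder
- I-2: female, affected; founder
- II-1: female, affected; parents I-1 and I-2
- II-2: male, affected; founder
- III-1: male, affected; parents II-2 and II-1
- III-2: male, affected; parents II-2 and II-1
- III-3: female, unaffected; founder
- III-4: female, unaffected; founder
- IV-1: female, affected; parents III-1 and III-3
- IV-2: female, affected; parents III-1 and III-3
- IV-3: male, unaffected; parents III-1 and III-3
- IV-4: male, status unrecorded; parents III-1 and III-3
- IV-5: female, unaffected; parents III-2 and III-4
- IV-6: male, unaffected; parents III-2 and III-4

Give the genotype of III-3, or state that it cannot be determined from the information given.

From phenotype alone, III-3 is TT or Tt.
III-3 is unaffected so carries T and passed t to IV-1 (tt), so III-3 is Tt.

Tt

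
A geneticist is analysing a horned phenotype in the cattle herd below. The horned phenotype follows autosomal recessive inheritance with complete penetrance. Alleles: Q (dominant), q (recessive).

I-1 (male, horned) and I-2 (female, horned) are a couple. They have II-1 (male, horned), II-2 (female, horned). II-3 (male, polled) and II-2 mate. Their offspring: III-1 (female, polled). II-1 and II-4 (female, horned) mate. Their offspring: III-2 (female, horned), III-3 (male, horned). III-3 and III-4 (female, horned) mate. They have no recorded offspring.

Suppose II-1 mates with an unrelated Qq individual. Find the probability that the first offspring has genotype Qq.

II-1 is horned, so II-1 is qq.
The cross gives 1/2 Qq : 1/2 qq, so P(offspring has genotype Qq) = 1/2.

1/2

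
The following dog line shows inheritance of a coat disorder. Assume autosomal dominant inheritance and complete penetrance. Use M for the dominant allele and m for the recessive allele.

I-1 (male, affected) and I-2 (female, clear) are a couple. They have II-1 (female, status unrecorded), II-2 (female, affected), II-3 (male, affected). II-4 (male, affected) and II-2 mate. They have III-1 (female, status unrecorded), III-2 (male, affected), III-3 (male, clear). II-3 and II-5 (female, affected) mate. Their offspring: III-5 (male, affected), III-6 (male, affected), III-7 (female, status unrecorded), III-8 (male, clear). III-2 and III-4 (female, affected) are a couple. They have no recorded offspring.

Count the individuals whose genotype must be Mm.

Obligate heterozygotes: II-2 is affected so carries M and received m from I-2 (mm), so II-2 is Mm; II-3 is affected so carries M and received m from I-2 (mm), so II-3 is Mm; II-4 is affected so carries M and passed m to III-3 (mm), so II-4 is Mm; II-5 is affected so carries M and passed m to III-8 (mm), so II-5 is Mm.
Every other individual is either homozygous by phenotype or has at least one consistent homozygous assignment, so the count is 4.

4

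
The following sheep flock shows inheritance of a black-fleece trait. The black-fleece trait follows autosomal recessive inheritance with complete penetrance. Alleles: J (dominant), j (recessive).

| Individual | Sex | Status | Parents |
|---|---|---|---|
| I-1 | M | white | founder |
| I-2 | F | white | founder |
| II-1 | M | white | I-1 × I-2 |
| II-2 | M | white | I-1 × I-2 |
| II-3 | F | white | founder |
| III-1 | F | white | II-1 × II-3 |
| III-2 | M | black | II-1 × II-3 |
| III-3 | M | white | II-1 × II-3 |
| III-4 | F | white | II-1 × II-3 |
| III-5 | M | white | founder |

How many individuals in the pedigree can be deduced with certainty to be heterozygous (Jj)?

Obligate heterozygotes: II-1 is white so carries J and passed j to III-2 (jj), so II-1 is Jj; II-3 is white so carries J and passed j to III-2 (jj), so II-3 is Jj.
Every other individual is either homozygous by phenotype or has at least one consistent homozygous assignment, so the count is 2.

2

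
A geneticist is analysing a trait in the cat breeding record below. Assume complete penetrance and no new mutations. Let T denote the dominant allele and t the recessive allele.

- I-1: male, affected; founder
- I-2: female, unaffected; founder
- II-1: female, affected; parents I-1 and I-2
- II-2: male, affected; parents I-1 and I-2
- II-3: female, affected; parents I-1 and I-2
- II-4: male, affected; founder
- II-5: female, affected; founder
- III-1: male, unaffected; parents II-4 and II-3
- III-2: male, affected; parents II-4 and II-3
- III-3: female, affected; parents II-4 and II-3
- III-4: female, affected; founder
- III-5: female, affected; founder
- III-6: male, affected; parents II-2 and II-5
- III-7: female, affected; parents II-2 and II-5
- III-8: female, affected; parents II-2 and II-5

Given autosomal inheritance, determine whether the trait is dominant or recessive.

II-4 and II-3 are both affected yet have an unaffected child III-1. Under a recessive model two affected parents are homozygous and every child would be affected, so the trait cannot be recessive.

dominant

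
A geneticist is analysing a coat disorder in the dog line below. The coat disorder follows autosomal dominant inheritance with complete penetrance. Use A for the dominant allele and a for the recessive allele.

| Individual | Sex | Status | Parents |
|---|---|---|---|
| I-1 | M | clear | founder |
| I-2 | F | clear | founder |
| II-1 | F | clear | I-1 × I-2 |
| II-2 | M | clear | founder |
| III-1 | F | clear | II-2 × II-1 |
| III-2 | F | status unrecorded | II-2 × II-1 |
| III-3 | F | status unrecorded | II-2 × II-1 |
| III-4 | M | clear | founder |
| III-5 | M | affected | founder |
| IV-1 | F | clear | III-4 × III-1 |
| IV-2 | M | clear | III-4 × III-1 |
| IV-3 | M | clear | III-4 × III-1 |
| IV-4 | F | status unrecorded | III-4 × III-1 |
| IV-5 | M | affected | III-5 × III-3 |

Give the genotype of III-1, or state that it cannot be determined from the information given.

aa

III-1 is clear, so III-1 is aa.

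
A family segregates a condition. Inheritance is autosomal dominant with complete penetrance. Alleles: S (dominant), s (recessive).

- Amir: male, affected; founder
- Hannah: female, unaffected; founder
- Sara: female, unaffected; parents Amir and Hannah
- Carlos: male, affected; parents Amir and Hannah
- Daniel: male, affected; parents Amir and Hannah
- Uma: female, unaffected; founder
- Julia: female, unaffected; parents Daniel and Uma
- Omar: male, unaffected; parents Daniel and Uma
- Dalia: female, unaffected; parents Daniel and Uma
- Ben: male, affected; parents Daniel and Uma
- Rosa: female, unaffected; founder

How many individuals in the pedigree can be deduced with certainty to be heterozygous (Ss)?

4

Obligate heterozygotes: Amir is affected so carries S and passed s to Sara (ss), so Amir is Ss; Carlos is affected so carries S and received s from Hannah (ss), so Carlos is Ss; Daniel is affected so carries S and received s from Hannah (ss), so Daniel is Ss; Ben is affected so carries S and received s from Uma (ss), so Ben is Ss.
Every other individual is either homozygous by phenotype or has at least one consistent homozygous assignment, so the count is 4.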